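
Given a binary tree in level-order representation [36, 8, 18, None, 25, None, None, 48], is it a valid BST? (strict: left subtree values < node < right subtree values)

Level-order array: [36, 8, 18, None, 25, None, None, 48]
Validate using subtree bounds (lo, hi): at each node, require lo < value < hi,
then recurse left with hi=value and right with lo=value.
Preorder trace (stopping at first violation):
  at node 36 with bounds (-inf, +inf): OK
  at node 8 with bounds (-inf, 36): OK
  at node 25 with bounds (8, 36): OK
  at node 48 with bounds (8, 25): VIOLATION
Node 48 violates its bound: not (8 < 48 < 25).
Result: Not a valid BST


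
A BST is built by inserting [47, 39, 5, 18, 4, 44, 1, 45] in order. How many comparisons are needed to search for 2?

Search path for 2: 47 -> 39 -> 5 -> 4 -> 1
Found: False
Comparisons: 5


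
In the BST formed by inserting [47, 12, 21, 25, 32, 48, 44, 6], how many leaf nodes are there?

Tree built from: [47, 12, 21, 25, 32, 48, 44, 6]
Tree (level-order array): [47, 12, 48, 6, 21, None, None, None, None, None, 25, None, 32, None, 44]
Rule: A leaf has 0 children.
Per-node child counts:
  node 47: 2 child(ren)
  node 12: 2 child(ren)
  node 6: 0 child(ren)
  node 21: 1 child(ren)
  node 25: 1 child(ren)
  node 32: 1 child(ren)
  node 44: 0 child(ren)
  node 48: 0 child(ren)
Matching nodes: [6, 44, 48]
Count of leaf nodes: 3


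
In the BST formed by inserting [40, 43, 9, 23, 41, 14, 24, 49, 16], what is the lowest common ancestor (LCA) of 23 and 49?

Tree insertion order: [40, 43, 9, 23, 41, 14, 24, 49, 16]
Tree (level-order array): [40, 9, 43, None, 23, 41, 49, 14, 24, None, None, None, None, None, 16]
In a BST, the LCA of p=23, q=49 is the first node v on the
root-to-leaf path with p <= v <= q (go left if both < v, right if both > v).
Walk from root:
  at 40: 23 <= 40 <= 49, this is the LCA
LCA = 40


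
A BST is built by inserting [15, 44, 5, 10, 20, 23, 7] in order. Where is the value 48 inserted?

Starting tree (level order): [15, 5, 44, None, 10, 20, None, 7, None, None, 23]
Insertion path: 15 -> 44
Result: insert 48 as right child of 44
Final tree (level order): [15, 5, 44, None, 10, 20, 48, 7, None, None, 23]


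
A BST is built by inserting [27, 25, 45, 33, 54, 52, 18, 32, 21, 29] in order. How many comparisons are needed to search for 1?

Search path for 1: 27 -> 25 -> 18
Found: False
Comparisons: 3


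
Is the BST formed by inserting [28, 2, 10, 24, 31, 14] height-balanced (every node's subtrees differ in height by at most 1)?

Tree (level-order array): [28, 2, 31, None, 10, None, None, None, 24, 14]
Definition: a tree is height-balanced if, at every node, |h(left) - h(right)| <= 1 (empty subtree has height -1).
Bottom-up per-node check:
  node 14: h_left=-1, h_right=-1, diff=0 [OK], height=0
  node 24: h_left=0, h_right=-1, diff=1 [OK], height=1
  node 10: h_left=-1, h_right=1, diff=2 [FAIL (|-1-1|=2 > 1)], height=2
  node 2: h_left=-1, h_right=2, diff=3 [FAIL (|-1-2|=3 > 1)], height=3
  node 31: h_left=-1, h_right=-1, diff=0 [OK], height=0
  node 28: h_left=3, h_right=0, diff=3 [FAIL (|3-0|=3 > 1)], height=4
Node 10 violates the condition: |-1 - 1| = 2 > 1.
Result: Not balanced


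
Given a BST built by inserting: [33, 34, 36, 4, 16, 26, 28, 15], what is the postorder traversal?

Tree insertion order: [33, 34, 36, 4, 16, 26, 28, 15]
Tree (level-order array): [33, 4, 34, None, 16, None, 36, 15, 26, None, None, None, None, None, 28]
Postorder traversal: [15, 28, 26, 16, 4, 36, 34, 33]


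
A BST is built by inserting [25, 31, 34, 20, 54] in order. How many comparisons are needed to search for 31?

Search path for 31: 25 -> 31
Found: True
Comparisons: 2


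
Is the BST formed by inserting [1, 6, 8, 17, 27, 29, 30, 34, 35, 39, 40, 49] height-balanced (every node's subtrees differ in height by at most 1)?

Tree (level-order array): [1, None, 6, None, 8, None, 17, None, 27, None, 29, None, 30, None, 34, None, 35, None, 39, None, 40, None, 49]
Definition: a tree is height-balanced if, at every node, |h(left) - h(right)| <= 1 (empty subtree has height -1).
Bottom-up per-node check:
  node 49: h_left=-1, h_right=-1, diff=0 [OK], height=0
  node 40: h_left=-1, h_right=0, diff=1 [OK], height=1
  node 39: h_left=-1, h_right=1, diff=2 [FAIL (|-1-1|=2 > 1)], height=2
  node 35: h_left=-1, h_right=2, diff=3 [FAIL (|-1-2|=3 > 1)], height=3
  node 34: h_left=-1, h_right=3, diff=4 [FAIL (|-1-3|=4 > 1)], height=4
  node 30: h_left=-1, h_right=4, diff=5 [FAIL (|-1-4|=5 > 1)], height=5
  node 29: h_left=-1, h_right=5, diff=6 [FAIL (|-1-5|=6 > 1)], height=6
  node 27: h_left=-1, h_right=6, diff=7 [FAIL (|-1-6|=7 > 1)], height=7
  node 17: h_left=-1, h_right=7, diff=8 [FAIL (|-1-7|=8 > 1)], height=8
  node 8: h_left=-1, h_right=8, diff=9 [FAIL (|-1-8|=9 > 1)], height=9
  node 6: h_left=-1, h_right=9, diff=10 [FAIL (|-1-9|=10 > 1)], height=10
  node 1: h_left=-1, h_right=10, diff=11 [FAIL (|-1-10|=11 > 1)], height=11
Node 39 violates the condition: |-1 - 1| = 2 > 1.
Result: Not balanced


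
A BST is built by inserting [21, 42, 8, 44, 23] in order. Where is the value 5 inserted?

Starting tree (level order): [21, 8, 42, None, None, 23, 44]
Insertion path: 21 -> 8
Result: insert 5 as left child of 8
Final tree (level order): [21, 8, 42, 5, None, 23, 44]


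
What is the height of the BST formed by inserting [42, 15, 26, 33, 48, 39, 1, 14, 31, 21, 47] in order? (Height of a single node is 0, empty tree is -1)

Insertion order: [42, 15, 26, 33, 48, 39, 1, 14, 31, 21, 47]
Tree (level-order array): [42, 15, 48, 1, 26, 47, None, None, 14, 21, 33, None, None, None, None, None, None, 31, 39]
Compute height bottom-up (empty subtree = -1):
  height(14) = 1 + max(-1, -1) = 0
  height(1) = 1 + max(-1, 0) = 1
  height(21) = 1 + max(-1, -1) = 0
  height(31) = 1 + max(-1, -1) = 0
  height(39) = 1 + max(-1, -1) = 0
  height(33) = 1 + max(0, 0) = 1
  height(26) = 1 + max(0, 1) = 2
  height(15) = 1 + max(1, 2) = 3
  height(47) = 1 + max(-1, -1) = 0
  height(48) = 1 + max(0, -1) = 1
  height(42) = 1 + max(3, 1) = 4
Height = 4


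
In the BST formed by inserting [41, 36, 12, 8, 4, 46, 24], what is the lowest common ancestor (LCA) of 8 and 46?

Tree insertion order: [41, 36, 12, 8, 4, 46, 24]
Tree (level-order array): [41, 36, 46, 12, None, None, None, 8, 24, 4]
In a BST, the LCA of p=8, q=46 is the first node v on the
root-to-leaf path with p <= v <= q (go left if both < v, right if both > v).
Walk from root:
  at 41: 8 <= 41 <= 46, this is the LCA
LCA = 41


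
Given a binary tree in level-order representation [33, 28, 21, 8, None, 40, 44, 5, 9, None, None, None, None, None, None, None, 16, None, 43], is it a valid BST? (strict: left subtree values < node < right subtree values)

Level-order array: [33, 28, 21, 8, None, 40, 44, 5, 9, None, None, None, None, None, None, None, 16, None, 43]
Validate using subtree bounds (lo, hi): at each node, require lo < value < hi,
then recurse left with hi=value and right with lo=value.
Preorder trace (stopping at first violation):
  at node 33 with bounds (-inf, +inf): OK
  at node 28 with bounds (-inf, 33): OK
  at node 8 with bounds (-inf, 28): OK
  at node 5 with bounds (-inf, 8): OK
  at node 9 with bounds (8, 28): OK
  at node 16 with bounds (9, 28): OK
  at node 43 with bounds (16, 28): VIOLATION
Node 43 violates its bound: not (16 < 43 < 28).
Result: Not a valid BST


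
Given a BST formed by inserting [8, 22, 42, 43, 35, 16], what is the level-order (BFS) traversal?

Tree insertion order: [8, 22, 42, 43, 35, 16]
Tree (level-order array): [8, None, 22, 16, 42, None, None, 35, 43]
BFS from the root, enqueuing left then right child of each popped node:
  queue [8] -> pop 8, enqueue [22], visited so far: [8]
  queue [22] -> pop 22, enqueue [16, 42], visited so far: [8, 22]
  queue [16, 42] -> pop 16, enqueue [none], visited so far: [8, 22, 16]
  queue [42] -> pop 42, enqueue [35, 43], visited so far: [8, 22, 16, 42]
  queue [35, 43] -> pop 35, enqueue [none], visited so far: [8, 22, 16, 42, 35]
  queue [43] -> pop 43, enqueue [none], visited so far: [8, 22, 16, 42, 35, 43]
Result: [8, 22, 16, 42, 35, 43]


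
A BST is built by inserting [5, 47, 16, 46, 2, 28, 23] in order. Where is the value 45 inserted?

Starting tree (level order): [5, 2, 47, None, None, 16, None, None, 46, 28, None, 23]
Insertion path: 5 -> 47 -> 16 -> 46 -> 28
Result: insert 45 as right child of 28
Final tree (level order): [5, 2, 47, None, None, 16, None, None, 46, 28, None, 23, 45]


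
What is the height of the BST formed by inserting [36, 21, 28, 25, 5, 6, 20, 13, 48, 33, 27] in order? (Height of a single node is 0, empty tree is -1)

Insertion order: [36, 21, 28, 25, 5, 6, 20, 13, 48, 33, 27]
Tree (level-order array): [36, 21, 48, 5, 28, None, None, None, 6, 25, 33, None, 20, None, 27, None, None, 13]
Compute height bottom-up (empty subtree = -1):
  height(13) = 1 + max(-1, -1) = 0
  height(20) = 1 + max(0, -1) = 1
  height(6) = 1 + max(-1, 1) = 2
  height(5) = 1 + max(-1, 2) = 3
  height(27) = 1 + max(-1, -1) = 0
  height(25) = 1 + max(-1, 0) = 1
  height(33) = 1 + max(-1, -1) = 0
  height(28) = 1 + max(1, 0) = 2
  height(21) = 1 + max(3, 2) = 4
  height(48) = 1 + max(-1, -1) = 0
  height(36) = 1 + max(4, 0) = 5
Height = 5


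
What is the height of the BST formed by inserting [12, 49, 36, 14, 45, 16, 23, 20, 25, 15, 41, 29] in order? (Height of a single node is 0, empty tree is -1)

Insertion order: [12, 49, 36, 14, 45, 16, 23, 20, 25, 15, 41, 29]
Tree (level-order array): [12, None, 49, 36, None, 14, 45, None, 16, 41, None, 15, 23, None, None, None, None, 20, 25, None, None, None, 29]
Compute height bottom-up (empty subtree = -1):
  height(15) = 1 + max(-1, -1) = 0
  height(20) = 1 + max(-1, -1) = 0
  height(29) = 1 + max(-1, -1) = 0
  height(25) = 1 + max(-1, 0) = 1
  height(23) = 1 + max(0, 1) = 2
  height(16) = 1 + max(0, 2) = 3
  height(14) = 1 + max(-1, 3) = 4
  height(41) = 1 + max(-1, -1) = 0
  height(45) = 1 + max(0, -1) = 1
  height(36) = 1 + max(4, 1) = 5
  height(49) = 1 + max(5, -1) = 6
  height(12) = 1 + max(-1, 6) = 7
Height = 7


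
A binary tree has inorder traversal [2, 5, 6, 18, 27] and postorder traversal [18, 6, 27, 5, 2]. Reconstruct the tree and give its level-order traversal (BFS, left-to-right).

Inorder:   [2, 5, 6, 18, 27]
Postorder: [18, 6, 27, 5, 2]
Algorithm: postorder visits root last, so walk postorder right-to-left;
each value is the root of the current inorder slice — split it at that
value, recurse on the right subtree first, then the left.
Recursive splits:
  root=2; inorder splits into left=[], right=[5, 6, 18, 27]
  root=5; inorder splits into left=[], right=[6, 18, 27]
  root=27; inorder splits into left=[6, 18], right=[]
  root=6; inorder splits into left=[], right=[18]
  root=18; inorder splits into left=[], right=[]
Reconstructed level-order: [2, 5, 27, 6, 18]


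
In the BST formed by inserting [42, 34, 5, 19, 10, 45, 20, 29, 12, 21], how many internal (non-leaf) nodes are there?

Tree built from: [42, 34, 5, 19, 10, 45, 20, 29, 12, 21]
Tree (level-order array): [42, 34, 45, 5, None, None, None, None, 19, 10, 20, None, 12, None, 29, None, None, 21]
Rule: An internal node has at least one child.
Per-node child counts:
  node 42: 2 child(ren)
  node 34: 1 child(ren)
  node 5: 1 child(ren)
  node 19: 2 child(ren)
  node 10: 1 child(ren)
  node 12: 0 child(ren)
  node 20: 1 child(ren)
  node 29: 1 child(ren)
  node 21: 0 child(ren)
  node 45: 0 child(ren)
Matching nodes: [42, 34, 5, 19, 10, 20, 29]
Count of internal (non-leaf) nodes: 7


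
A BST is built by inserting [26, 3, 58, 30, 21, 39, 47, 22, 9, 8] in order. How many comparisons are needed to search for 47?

Search path for 47: 26 -> 58 -> 30 -> 39 -> 47
Found: True
Comparisons: 5


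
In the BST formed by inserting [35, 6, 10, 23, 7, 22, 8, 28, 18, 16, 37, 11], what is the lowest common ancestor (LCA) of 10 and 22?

Tree insertion order: [35, 6, 10, 23, 7, 22, 8, 28, 18, 16, 37, 11]
Tree (level-order array): [35, 6, 37, None, 10, None, None, 7, 23, None, 8, 22, 28, None, None, 18, None, None, None, 16, None, 11]
In a BST, the LCA of p=10, q=22 is the first node v on the
root-to-leaf path with p <= v <= q (go left if both < v, right if both > v).
Walk from root:
  at 35: both 10 and 22 < 35, go left
  at 6: both 10 and 22 > 6, go right
  at 10: 10 <= 10 <= 22, this is the LCA
LCA = 10


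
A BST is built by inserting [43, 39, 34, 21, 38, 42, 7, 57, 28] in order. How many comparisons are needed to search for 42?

Search path for 42: 43 -> 39 -> 42
Found: True
Comparisons: 3


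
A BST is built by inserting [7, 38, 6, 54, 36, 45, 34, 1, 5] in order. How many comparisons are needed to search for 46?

Search path for 46: 7 -> 38 -> 54 -> 45
Found: False
Comparisons: 4


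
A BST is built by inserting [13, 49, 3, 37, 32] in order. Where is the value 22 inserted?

Starting tree (level order): [13, 3, 49, None, None, 37, None, 32]
Insertion path: 13 -> 49 -> 37 -> 32
Result: insert 22 as left child of 32
Final tree (level order): [13, 3, 49, None, None, 37, None, 32, None, 22]


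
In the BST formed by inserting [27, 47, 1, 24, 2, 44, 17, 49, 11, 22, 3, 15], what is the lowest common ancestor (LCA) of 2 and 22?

Tree insertion order: [27, 47, 1, 24, 2, 44, 17, 49, 11, 22, 3, 15]
Tree (level-order array): [27, 1, 47, None, 24, 44, 49, 2, None, None, None, None, None, None, 17, 11, 22, 3, 15]
In a BST, the LCA of p=2, q=22 is the first node v on the
root-to-leaf path with p <= v <= q (go left if both < v, right if both > v).
Walk from root:
  at 27: both 2 and 22 < 27, go left
  at 1: both 2 and 22 > 1, go right
  at 24: both 2 and 22 < 24, go left
  at 2: 2 <= 2 <= 22, this is the LCA
LCA = 2


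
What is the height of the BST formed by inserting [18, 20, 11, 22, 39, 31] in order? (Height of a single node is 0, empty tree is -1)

Insertion order: [18, 20, 11, 22, 39, 31]
Tree (level-order array): [18, 11, 20, None, None, None, 22, None, 39, 31]
Compute height bottom-up (empty subtree = -1):
  height(11) = 1 + max(-1, -1) = 0
  height(31) = 1 + max(-1, -1) = 0
  height(39) = 1 + max(0, -1) = 1
  height(22) = 1 + max(-1, 1) = 2
  height(20) = 1 + max(-1, 2) = 3
  height(18) = 1 + max(0, 3) = 4
Height = 4


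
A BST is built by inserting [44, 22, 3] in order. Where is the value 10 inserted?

Starting tree (level order): [44, 22, None, 3]
Insertion path: 44 -> 22 -> 3
Result: insert 10 as right child of 3
Final tree (level order): [44, 22, None, 3, None, None, 10]


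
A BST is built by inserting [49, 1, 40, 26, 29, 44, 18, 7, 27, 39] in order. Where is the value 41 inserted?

Starting tree (level order): [49, 1, None, None, 40, 26, 44, 18, 29, None, None, 7, None, 27, 39]
Insertion path: 49 -> 1 -> 40 -> 44
Result: insert 41 as left child of 44
Final tree (level order): [49, 1, None, None, 40, 26, 44, 18, 29, 41, None, 7, None, 27, 39]


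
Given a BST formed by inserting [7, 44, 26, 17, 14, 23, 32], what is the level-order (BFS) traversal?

Tree insertion order: [7, 44, 26, 17, 14, 23, 32]
Tree (level-order array): [7, None, 44, 26, None, 17, 32, 14, 23]
BFS from the root, enqueuing left then right child of each popped node:
  queue [7] -> pop 7, enqueue [44], visited so far: [7]
  queue [44] -> pop 44, enqueue [26], visited so far: [7, 44]
  queue [26] -> pop 26, enqueue [17, 32], visited so far: [7, 44, 26]
  queue [17, 32] -> pop 17, enqueue [14, 23], visited so far: [7, 44, 26, 17]
  queue [32, 14, 23] -> pop 32, enqueue [none], visited so far: [7, 44, 26, 17, 32]
  queue [14, 23] -> pop 14, enqueue [none], visited so far: [7, 44, 26, 17, 32, 14]
  queue [23] -> pop 23, enqueue [none], visited so far: [7, 44, 26, 17, 32, 14, 23]
Result: [7, 44, 26, 17, 32, 14, 23]


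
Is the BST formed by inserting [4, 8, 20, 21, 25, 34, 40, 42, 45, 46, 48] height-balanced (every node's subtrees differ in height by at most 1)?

Tree (level-order array): [4, None, 8, None, 20, None, 21, None, 25, None, 34, None, 40, None, 42, None, 45, None, 46, None, 48]
Definition: a tree is height-balanced if, at every node, |h(left) - h(right)| <= 1 (empty subtree has height -1).
Bottom-up per-node check:
  node 48: h_left=-1, h_right=-1, diff=0 [OK], height=0
  node 46: h_left=-1, h_right=0, diff=1 [OK], height=1
  node 45: h_left=-1, h_right=1, diff=2 [FAIL (|-1-1|=2 > 1)], height=2
  node 42: h_left=-1, h_right=2, diff=3 [FAIL (|-1-2|=3 > 1)], height=3
  node 40: h_left=-1, h_right=3, diff=4 [FAIL (|-1-3|=4 > 1)], height=4
  node 34: h_left=-1, h_right=4, diff=5 [FAIL (|-1-4|=5 > 1)], height=5
  node 25: h_left=-1, h_right=5, diff=6 [FAIL (|-1-5|=6 > 1)], height=6
  node 21: h_left=-1, h_right=6, diff=7 [FAIL (|-1-6|=7 > 1)], height=7
  node 20: h_left=-1, h_right=7, diff=8 [FAIL (|-1-7|=8 > 1)], height=8
  node 8: h_left=-1, h_right=8, diff=9 [FAIL (|-1-8|=9 > 1)], height=9
  node 4: h_left=-1, h_right=9, diff=10 [FAIL (|-1-9|=10 > 1)], height=10
Node 45 violates the condition: |-1 - 1| = 2 > 1.
Result: Not balanced


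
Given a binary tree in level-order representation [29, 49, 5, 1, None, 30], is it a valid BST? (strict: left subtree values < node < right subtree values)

Level-order array: [29, 49, 5, 1, None, 30]
Validate using subtree bounds (lo, hi): at each node, require lo < value < hi,
then recurse left with hi=value and right with lo=value.
Preorder trace (stopping at first violation):
  at node 29 with bounds (-inf, +inf): OK
  at node 49 with bounds (-inf, 29): VIOLATION
Node 49 violates its bound: not (-inf < 49 < 29).
Result: Not a valid BST


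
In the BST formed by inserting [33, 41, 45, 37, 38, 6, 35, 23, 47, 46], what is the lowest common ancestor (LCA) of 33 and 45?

Tree insertion order: [33, 41, 45, 37, 38, 6, 35, 23, 47, 46]
Tree (level-order array): [33, 6, 41, None, 23, 37, 45, None, None, 35, 38, None, 47, None, None, None, None, 46]
In a BST, the LCA of p=33, q=45 is the first node v on the
root-to-leaf path with p <= v <= q (go left if both < v, right if both > v).
Walk from root:
  at 33: 33 <= 33 <= 45, this is the LCA
LCA = 33


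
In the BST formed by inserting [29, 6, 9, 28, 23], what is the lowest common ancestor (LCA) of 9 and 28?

Tree insertion order: [29, 6, 9, 28, 23]
Tree (level-order array): [29, 6, None, None, 9, None, 28, 23]
In a BST, the LCA of p=9, q=28 is the first node v on the
root-to-leaf path with p <= v <= q (go left if both < v, right if both > v).
Walk from root:
  at 29: both 9 and 28 < 29, go left
  at 6: both 9 and 28 > 6, go right
  at 9: 9 <= 9 <= 28, this is the LCA
LCA = 9


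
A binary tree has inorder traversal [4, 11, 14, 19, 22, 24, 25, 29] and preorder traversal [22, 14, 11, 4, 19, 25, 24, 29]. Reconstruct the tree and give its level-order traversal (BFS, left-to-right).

Inorder:  [4, 11, 14, 19, 22, 24, 25, 29]
Preorder: [22, 14, 11, 4, 19, 25, 24, 29]
Algorithm: preorder visits root first, so consume preorder in order;
for each root, split the current inorder slice at that value into
left-subtree inorder and right-subtree inorder, then recurse.
Recursive splits:
  root=22; inorder splits into left=[4, 11, 14, 19], right=[24, 25, 29]
  root=14; inorder splits into left=[4, 11], right=[19]
  root=11; inorder splits into left=[4], right=[]
  root=4; inorder splits into left=[], right=[]
  root=19; inorder splits into left=[], right=[]
  root=25; inorder splits into left=[24], right=[29]
  root=24; inorder splits into left=[], right=[]
  root=29; inorder splits into left=[], right=[]
Reconstructed level-order: [22, 14, 25, 11, 19, 24, 29, 4]


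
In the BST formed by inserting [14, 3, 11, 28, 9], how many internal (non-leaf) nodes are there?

Tree built from: [14, 3, 11, 28, 9]
Tree (level-order array): [14, 3, 28, None, 11, None, None, 9]
Rule: An internal node has at least one child.
Per-node child counts:
  node 14: 2 child(ren)
  node 3: 1 child(ren)
  node 11: 1 child(ren)
  node 9: 0 child(ren)
  node 28: 0 child(ren)
Matching nodes: [14, 3, 11]
Count of internal (non-leaf) nodes: 3


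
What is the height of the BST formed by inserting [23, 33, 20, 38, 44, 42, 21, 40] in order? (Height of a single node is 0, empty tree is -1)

Insertion order: [23, 33, 20, 38, 44, 42, 21, 40]
Tree (level-order array): [23, 20, 33, None, 21, None, 38, None, None, None, 44, 42, None, 40]
Compute height bottom-up (empty subtree = -1):
  height(21) = 1 + max(-1, -1) = 0
  height(20) = 1 + max(-1, 0) = 1
  height(40) = 1 + max(-1, -1) = 0
  height(42) = 1 + max(0, -1) = 1
  height(44) = 1 + max(1, -1) = 2
  height(38) = 1 + max(-1, 2) = 3
  height(33) = 1 + max(-1, 3) = 4
  height(23) = 1 + max(1, 4) = 5
Height = 5


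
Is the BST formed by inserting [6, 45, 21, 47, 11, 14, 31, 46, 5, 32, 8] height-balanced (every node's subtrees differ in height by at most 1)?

Tree (level-order array): [6, 5, 45, None, None, 21, 47, 11, 31, 46, None, 8, 14, None, 32]
Definition: a tree is height-balanced if, at every node, |h(left) - h(right)| <= 1 (empty subtree has height -1).
Bottom-up per-node check:
  node 5: h_left=-1, h_right=-1, diff=0 [OK], height=0
  node 8: h_left=-1, h_right=-1, diff=0 [OK], height=0
  node 14: h_left=-1, h_right=-1, diff=0 [OK], height=0
  node 11: h_left=0, h_right=0, diff=0 [OK], height=1
  node 32: h_left=-1, h_right=-1, diff=0 [OK], height=0
  node 31: h_left=-1, h_right=0, diff=1 [OK], height=1
  node 21: h_left=1, h_right=1, diff=0 [OK], height=2
  node 46: h_left=-1, h_right=-1, diff=0 [OK], height=0
  node 47: h_left=0, h_right=-1, diff=1 [OK], height=1
  node 45: h_left=2, h_right=1, diff=1 [OK], height=3
  node 6: h_left=0, h_right=3, diff=3 [FAIL (|0-3|=3 > 1)], height=4
Node 6 violates the condition: |0 - 3| = 3 > 1.
Result: Not balanced


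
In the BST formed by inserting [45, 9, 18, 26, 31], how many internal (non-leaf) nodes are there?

Tree built from: [45, 9, 18, 26, 31]
Tree (level-order array): [45, 9, None, None, 18, None, 26, None, 31]
Rule: An internal node has at least one child.
Per-node child counts:
  node 45: 1 child(ren)
  node 9: 1 child(ren)
  node 18: 1 child(ren)
  node 26: 1 child(ren)
  node 31: 0 child(ren)
Matching nodes: [45, 9, 18, 26]
Count of internal (non-leaf) nodes: 4


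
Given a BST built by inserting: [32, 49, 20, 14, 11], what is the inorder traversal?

Tree insertion order: [32, 49, 20, 14, 11]
Tree (level-order array): [32, 20, 49, 14, None, None, None, 11]
Inorder traversal: [11, 14, 20, 32, 49]


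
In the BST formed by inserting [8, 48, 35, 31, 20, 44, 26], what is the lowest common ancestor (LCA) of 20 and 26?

Tree insertion order: [8, 48, 35, 31, 20, 44, 26]
Tree (level-order array): [8, None, 48, 35, None, 31, 44, 20, None, None, None, None, 26]
In a BST, the LCA of p=20, q=26 is the first node v on the
root-to-leaf path with p <= v <= q (go left if both < v, right if both > v).
Walk from root:
  at 8: both 20 and 26 > 8, go right
  at 48: both 20 and 26 < 48, go left
  at 35: both 20 and 26 < 35, go left
  at 31: both 20 and 26 < 31, go left
  at 20: 20 <= 20 <= 26, this is the LCA
LCA = 20


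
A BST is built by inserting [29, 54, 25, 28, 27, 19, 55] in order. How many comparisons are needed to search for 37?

Search path for 37: 29 -> 54
Found: False
Comparisons: 2


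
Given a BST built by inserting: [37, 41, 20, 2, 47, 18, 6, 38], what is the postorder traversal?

Tree insertion order: [37, 41, 20, 2, 47, 18, 6, 38]
Tree (level-order array): [37, 20, 41, 2, None, 38, 47, None, 18, None, None, None, None, 6]
Postorder traversal: [6, 18, 2, 20, 38, 47, 41, 37]


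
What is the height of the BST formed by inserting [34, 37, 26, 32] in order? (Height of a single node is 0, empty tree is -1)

Insertion order: [34, 37, 26, 32]
Tree (level-order array): [34, 26, 37, None, 32]
Compute height bottom-up (empty subtree = -1):
  height(32) = 1 + max(-1, -1) = 0
  height(26) = 1 + max(-1, 0) = 1
  height(37) = 1 + max(-1, -1) = 0
  height(34) = 1 + max(1, 0) = 2
Height = 2


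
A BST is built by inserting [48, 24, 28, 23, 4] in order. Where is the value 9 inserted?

Starting tree (level order): [48, 24, None, 23, 28, 4]
Insertion path: 48 -> 24 -> 23 -> 4
Result: insert 9 as right child of 4
Final tree (level order): [48, 24, None, 23, 28, 4, None, None, None, None, 9]


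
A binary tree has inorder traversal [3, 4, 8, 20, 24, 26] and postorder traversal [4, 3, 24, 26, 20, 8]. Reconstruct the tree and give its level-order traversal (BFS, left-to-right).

Inorder:   [3, 4, 8, 20, 24, 26]
Postorder: [4, 3, 24, 26, 20, 8]
Algorithm: postorder visits root last, so walk postorder right-to-left;
each value is the root of the current inorder slice — split it at that
value, recurse on the right subtree first, then the left.
Recursive splits:
  root=8; inorder splits into left=[3, 4], right=[20, 24, 26]
  root=20; inorder splits into left=[], right=[24, 26]
  root=26; inorder splits into left=[24], right=[]
  root=24; inorder splits into left=[], right=[]
  root=3; inorder splits into left=[], right=[4]
  root=4; inorder splits into left=[], right=[]
Reconstructed level-order: [8, 3, 20, 4, 26, 24]


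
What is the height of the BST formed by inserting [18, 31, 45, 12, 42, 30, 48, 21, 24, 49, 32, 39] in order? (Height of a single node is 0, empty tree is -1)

Insertion order: [18, 31, 45, 12, 42, 30, 48, 21, 24, 49, 32, 39]
Tree (level-order array): [18, 12, 31, None, None, 30, 45, 21, None, 42, 48, None, 24, 32, None, None, 49, None, None, None, 39]
Compute height bottom-up (empty subtree = -1):
  height(12) = 1 + max(-1, -1) = 0
  height(24) = 1 + max(-1, -1) = 0
  height(21) = 1 + max(-1, 0) = 1
  height(30) = 1 + max(1, -1) = 2
  height(39) = 1 + max(-1, -1) = 0
  height(32) = 1 + max(-1, 0) = 1
  height(42) = 1 + max(1, -1) = 2
  height(49) = 1 + max(-1, -1) = 0
  height(48) = 1 + max(-1, 0) = 1
  height(45) = 1 + max(2, 1) = 3
  height(31) = 1 + max(2, 3) = 4
  height(18) = 1 + max(0, 4) = 5
Height = 5


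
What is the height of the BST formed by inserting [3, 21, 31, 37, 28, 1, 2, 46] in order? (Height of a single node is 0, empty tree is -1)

Insertion order: [3, 21, 31, 37, 28, 1, 2, 46]
Tree (level-order array): [3, 1, 21, None, 2, None, 31, None, None, 28, 37, None, None, None, 46]
Compute height bottom-up (empty subtree = -1):
  height(2) = 1 + max(-1, -1) = 0
  height(1) = 1 + max(-1, 0) = 1
  height(28) = 1 + max(-1, -1) = 0
  height(46) = 1 + max(-1, -1) = 0
  height(37) = 1 + max(-1, 0) = 1
  height(31) = 1 + max(0, 1) = 2
  height(21) = 1 + max(-1, 2) = 3
  height(3) = 1 + max(1, 3) = 4
Height = 4


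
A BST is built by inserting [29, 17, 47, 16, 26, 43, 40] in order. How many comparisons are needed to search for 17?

Search path for 17: 29 -> 17
Found: True
Comparisons: 2


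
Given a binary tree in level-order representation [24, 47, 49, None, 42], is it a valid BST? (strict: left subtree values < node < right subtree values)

Level-order array: [24, 47, 49, None, 42]
Validate using subtree bounds (lo, hi): at each node, require lo < value < hi,
then recurse left with hi=value and right with lo=value.
Preorder trace (stopping at first violation):
  at node 24 with bounds (-inf, +inf): OK
  at node 47 with bounds (-inf, 24): VIOLATION
Node 47 violates its bound: not (-inf < 47 < 24).
Result: Not a valid BST


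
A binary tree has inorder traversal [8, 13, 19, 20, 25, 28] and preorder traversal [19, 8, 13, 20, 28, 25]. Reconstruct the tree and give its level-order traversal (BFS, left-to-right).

Inorder:  [8, 13, 19, 20, 25, 28]
Preorder: [19, 8, 13, 20, 28, 25]
Algorithm: preorder visits root first, so consume preorder in order;
for each root, split the current inorder slice at that value into
left-subtree inorder and right-subtree inorder, then recurse.
Recursive splits:
  root=19; inorder splits into left=[8, 13], right=[20, 25, 28]
  root=8; inorder splits into left=[], right=[13]
  root=13; inorder splits into left=[], right=[]
  root=20; inorder splits into left=[], right=[25, 28]
  root=28; inorder splits into left=[25], right=[]
  root=25; inorder splits into left=[], right=[]
Reconstructed level-order: [19, 8, 20, 13, 28, 25]


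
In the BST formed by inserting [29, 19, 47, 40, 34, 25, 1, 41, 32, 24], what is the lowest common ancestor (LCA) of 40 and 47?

Tree insertion order: [29, 19, 47, 40, 34, 25, 1, 41, 32, 24]
Tree (level-order array): [29, 19, 47, 1, 25, 40, None, None, None, 24, None, 34, 41, None, None, 32]
In a BST, the LCA of p=40, q=47 is the first node v on the
root-to-leaf path with p <= v <= q (go left if both < v, right if both > v).
Walk from root:
  at 29: both 40 and 47 > 29, go right
  at 47: 40 <= 47 <= 47, this is the LCA
LCA = 47


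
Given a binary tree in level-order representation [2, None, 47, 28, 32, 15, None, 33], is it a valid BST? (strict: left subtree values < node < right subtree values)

Level-order array: [2, None, 47, 28, 32, 15, None, 33]
Validate using subtree bounds (lo, hi): at each node, require lo < value < hi,
then recurse left with hi=value and right with lo=value.
Preorder trace (stopping at first violation):
  at node 2 with bounds (-inf, +inf): OK
  at node 47 with bounds (2, +inf): OK
  at node 28 with bounds (2, 47): OK
  at node 15 with bounds (2, 28): OK
  at node 32 with bounds (47, +inf): VIOLATION
Node 32 violates its bound: not (47 < 32 < +inf).
Result: Not a valid BST


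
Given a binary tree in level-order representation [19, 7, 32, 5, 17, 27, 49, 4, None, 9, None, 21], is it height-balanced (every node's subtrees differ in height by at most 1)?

Tree (level-order array): [19, 7, 32, 5, 17, 27, 49, 4, None, 9, None, 21]
Definition: a tree is height-balanced if, at every node, |h(left) - h(right)| <= 1 (empty subtree has height -1).
Bottom-up per-node check:
  node 4: h_left=-1, h_right=-1, diff=0 [OK], height=0
  node 5: h_left=0, h_right=-1, diff=1 [OK], height=1
  node 9: h_left=-1, h_right=-1, diff=0 [OK], height=0
  node 17: h_left=0, h_right=-1, diff=1 [OK], height=1
  node 7: h_left=1, h_right=1, diff=0 [OK], height=2
  node 21: h_left=-1, h_right=-1, diff=0 [OK], height=0
  node 27: h_left=0, h_right=-1, diff=1 [OK], height=1
  node 49: h_left=-1, h_right=-1, diff=0 [OK], height=0
  node 32: h_left=1, h_right=0, diff=1 [OK], height=2
  node 19: h_left=2, h_right=2, diff=0 [OK], height=3
All nodes satisfy the balance condition.
Result: Balanced


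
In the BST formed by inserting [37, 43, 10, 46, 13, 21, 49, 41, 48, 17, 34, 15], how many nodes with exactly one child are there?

Tree built from: [37, 43, 10, 46, 13, 21, 49, 41, 48, 17, 34, 15]
Tree (level-order array): [37, 10, 43, None, 13, 41, 46, None, 21, None, None, None, 49, 17, 34, 48, None, 15]
Rule: These are nodes with exactly 1 non-null child.
Per-node child counts:
  node 37: 2 child(ren)
  node 10: 1 child(ren)
  node 13: 1 child(ren)
  node 21: 2 child(ren)
  node 17: 1 child(ren)
  node 15: 0 child(ren)
  node 34: 0 child(ren)
  node 43: 2 child(ren)
  node 41: 0 child(ren)
  node 46: 1 child(ren)
  node 49: 1 child(ren)
  node 48: 0 child(ren)
Matching nodes: [10, 13, 17, 46, 49]
Count of nodes with exactly one child: 5


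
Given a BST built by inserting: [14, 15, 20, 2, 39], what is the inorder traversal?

Tree insertion order: [14, 15, 20, 2, 39]
Tree (level-order array): [14, 2, 15, None, None, None, 20, None, 39]
Inorder traversal: [2, 14, 15, 20, 39]


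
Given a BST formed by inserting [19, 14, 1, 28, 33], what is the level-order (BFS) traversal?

Tree insertion order: [19, 14, 1, 28, 33]
Tree (level-order array): [19, 14, 28, 1, None, None, 33]
BFS from the root, enqueuing left then right child of each popped node:
  queue [19] -> pop 19, enqueue [14, 28], visited so far: [19]
  queue [14, 28] -> pop 14, enqueue [1], visited so far: [19, 14]
  queue [28, 1] -> pop 28, enqueue [33], visited so far: [19, 14, 28]
  queue [1, 33] -> pop 1, enqueue [none], visited so far: [19, 14, 28, 1]
  queue [33] -> pop 33, enqueue [none], visited so far: [19, 14, 28, 1, 33]
Result: [19, 14, 28, 1, 33]


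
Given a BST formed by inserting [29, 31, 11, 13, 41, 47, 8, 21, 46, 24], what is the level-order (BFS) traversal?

Tree insertion order: [29, 31, 11, 13, 41, 47, 8, 21, 46, 24]
Tree (level-order array): [29, 11, 31, 8, 13, None, 41, None, None, None, 21, None, 47, None, 24, 46]
BFS from the root, enqueuing left then right child of each popped node:
  queue [29] -> pop 29, enqueue [11, 31], visited so far: [29]
  queue [11, 31] -> pop 11, enqueue [8, 13], visited so far: [29, 11]
  queue [31, 8, 13] -> pop 31, enqueue [41], visited so far: [29, 11, 31]
  queue [8, 13, 41] -> pop 8, enqueue [none], visited so far: [29, 11, 31, 8]
  queue [13, 41] -> pop 13, enqueue [21], visited so far: [29, 11, 31, 8, 13]
  queue [41, 21] -> pop 41, enqueue [47], visited so far: [29, 11, 31, 8, 13, 41]
  queue [21, 47] -> pop 21, enqueue [24], visited so far: [29, 11, 31, 8, 13, 41, 21]
  queue [47, 24] -> pop 47, enqueue [46], visited so far: [29, 11, 31, 8, 13, 41, 21, 47]
  queue [24, 46] -> pop 24, enqueue [none], visited so far: [29, 11, 31, 8, 13, 41, 21, 47, 24]
  queue [46] -> pop 46, enqueue [none], visited so far: [29, 11, 31, 8, 13, 41, 21, 47, 24, 46]
Result: [29, 11, 31, 8, 13, 41, 21, 47, 24, 46]


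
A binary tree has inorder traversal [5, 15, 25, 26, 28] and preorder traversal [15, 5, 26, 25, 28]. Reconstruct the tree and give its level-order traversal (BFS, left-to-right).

Inorder:  [5, 15, 25, 26, 28]
Preorder: [15, 5, 26, 25, 28]
Algorithm: preorder visits root first, so consume preorder in order;
for each root, split the current inorder slice at that value into
left-subtree inorder and right-subtree inorder, then recurse.
Recursive splits:
  root=15; inorder splits into left=[5], right=[25, 26, 28]
  root=5; inorder splits into left=[], right=[]
  root=26; inorder splits into left=[25], right=[28]
  root=25; inorder splits into left=[], right=[]
  root=28; inorder splits into left=[], right=[]
Reconstructed level-order: [15, 5, 26, 25, 28]


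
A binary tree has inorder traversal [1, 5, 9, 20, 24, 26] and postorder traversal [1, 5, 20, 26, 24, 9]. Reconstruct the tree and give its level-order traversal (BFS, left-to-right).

Inorder:   [1, 5, 9, 20, 24, 26]
Postorder: [1, 5, 20, 26, 24, 9]
Algorithm: postorder visits root last, so walk postorder right-to-left;
each value is the root of the current inorder slice — split it at that
value, recurse on the right subtree first, then the left.
Recursive splits:
  root=9; inorder splits into left=[1, 5], right=[20, 24, 26]
  root=24; inorder splits into left=[20], right=[26]
  root=26; inorder splits into left=[], right=[]
  root=20; inorder splits into left=[], right=[]
  root=5; inorder splits into left=[1], right=[]
  root=1; inorder splits into left=[], right=[]
Reconstructed level-order: [9, 5, 24, 1, 20, 26]


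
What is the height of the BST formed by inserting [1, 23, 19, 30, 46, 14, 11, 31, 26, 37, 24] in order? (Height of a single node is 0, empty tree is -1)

Insertion order: [1, 23, 19, 30, 46, 14, 11, 31, 26, 37, 24]
Tree (level-order array): [1, None, 23, 19, 30, 14, None, 26, 46, 11, None, 24, None, 31, None, None, None, None, None, None, 37]
Compute height bottom-up (empty subtree = -1):
  height(11) = 1 + max(-1, -1) = 0
  height(14) = 1 + max(0, -1) = 1
  height(19) = 1 + max(1, -1) = 2
  height(24) = 1 + max(-1, -1) = 0
  height(26) = 1 + max(0, -1) = 1
  height(37) = 1 + max(-1, -1) = 0
  height(31) = 1 + max(-1, 0) = 1
  height(46) = 1 + max(1, -1) = 2
  height(30) = 1 + max(1, 2) = 3
  height(23) = 1 + max(2, 3) = 4
  height(1) = 1 + max(-1, 4) = 5
Height = 5


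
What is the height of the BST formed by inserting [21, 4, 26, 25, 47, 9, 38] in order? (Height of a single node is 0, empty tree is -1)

Insertion order: [21, 4, 26, 25, 47, 9, 38]
Tree (level-order array): [21, 4, 26, None, 9, 25, 47, None, None, None, None, 38]
Compute height bottom-up (empty subtree = -1):
  height(9) = 1 + max(-1, -1) = 0
  height(4) = 1 + max(-1, 0) = 1
  height(25) = 1 + max(-1, -1) = 0
  height(38) = 1 + max(-1, -1) = 0
  height(47) = 1 + max(0, -1) = 1
  height(26) = 1 + max(0, 1) = 2
  height(21) = 1 + max(1, 2) = 3
Height = 3


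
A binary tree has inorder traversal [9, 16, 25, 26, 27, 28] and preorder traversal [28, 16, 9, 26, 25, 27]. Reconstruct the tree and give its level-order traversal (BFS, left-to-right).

Inorder:  [9, 16, 25, 26, 27, 28]
Preorder: [28, 16, 9, 26, 25, 27]
Algorithm: preorder visits root first, so consume preorder in order;
for each root, split the current inorder slice at that value into
left-subtree inorder and right-subtree inorder, then recurse.
Recursive splits:
  root=28; inorder splits into left=[9, 16, 25, 26, 27], right=[]
  root=16; inorder splits into left=[9], right=[25, 26, 27]
  root=9; inorder splits into left=[], right=[]
  root=26; inorder splits into left=[25], right=[27]
  root=25; inorder splits into left=[], right=[]
  root=27; inorder splits into left=[], right=[]
Reconstructed level-order: [28, 16, 9, 26, 25, 27]


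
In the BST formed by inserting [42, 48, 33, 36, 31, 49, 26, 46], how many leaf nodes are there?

Tree built from: [42, 48, 33, 36, 31, 49, 26, 46]
Tree (level-order array): [42, 33, 48, 31, 36, 46, 49, 26]
Rule: A leaf has 0 children.
Per-node child counts:
  node 42: 2 child(ren)
  node 33: 2 child(ren)
  node 31: 1 child(ren)
  node 26: 0 child(ren)
  node 36: 0 child(ren)
  node 48: 2 child(ren)
  node 46: 0 child(ren)
  node 49: 0 child(ren)
Matching nodes: [26, 36, 46, 49]
Count of leaf nodes: 4


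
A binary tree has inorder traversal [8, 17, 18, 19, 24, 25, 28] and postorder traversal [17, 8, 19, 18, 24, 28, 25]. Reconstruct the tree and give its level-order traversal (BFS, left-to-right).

Inorder:   [8, 17, 18, 19, 24, 25, 28]
Postorder: [17, 8, 19, 18, 24, 28, 25]
Algorithm: postorder visits root last, so walk postorder right-to-left;
each value is the root of the current inorder slice — split it at that
value, recurse on the right subtree first, then the left.
Recursive splits:
  root=25; inorder splits into left=[8, 17, 18, 19, 24], right=[28]
  root=28; inorder splits into left=[], right=[]
  root=24; inorder splits into left=[8, 17, 18, 19], right=[]
  root=18; inorder splits into left=[8, 17], right=[19]
  root=19; inorder splits into left=[], right=[]
  root=8; inorder splits into left=[], right=[17]
  root=17; inorder splits into left=[], right=[]
Reconstructed level-order: [25, 24, 28, 18, 8, 19, 17]


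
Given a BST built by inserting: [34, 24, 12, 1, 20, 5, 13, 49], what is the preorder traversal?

Tree insertion order: [34, 24, 12, 1, 20, 5, 13, 49]
Tree (level-order array): [34, 24, 49, 12, None, None, None, 1, 20, None, 5, 13]
Preorder traversal: [34, 24, 12, 1, 5, 20, 13, 49]


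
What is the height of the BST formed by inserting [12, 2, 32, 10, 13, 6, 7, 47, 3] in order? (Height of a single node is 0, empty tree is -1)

Insertion order: [12, 2, 32, 10, 13, 6, 7, 47, 3]
Tree (level-order array): [12, 2, 32, None, 10, 13, 47, 6, None, None, None, None, None, 3, 7]
Compute height bottom-up (empty subtree = -1):
  height(3) = 1 + max(-1, -1) = 0
  height(7) = 1 + max(-1, -1) = 0
  height(6) = 1 + max(0, 0) = 1
  height(10) = 1 + max(1, -1) = 2
  height(2) = 1 + max(-1, 2) = 3
  height(13) = 1 + max(-1, -1) = 0
  height(47) = 1 + max(-1, -1) = 0
  height(32) = 1 + max(0, 0) = 1
  height(12) = 1 + max(3, 1) = 4
Height = 4


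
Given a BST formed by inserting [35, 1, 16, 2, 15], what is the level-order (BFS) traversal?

Tree insertion order: [35, 1, 16, 2, 15]
Tree (level-order array): [35, 1, None, None, 16, 2, None, None, 15]
BFS from the root, enqueuing left then right child of each popped node:
  queue [35] -> pop 35, enqueue [1], visited so far: [35]
  queue [1] -> pop 1, enqueue [16], visited so far: [35, 1]
  queue [16] -> pop 16, enqueue [2], visited so far: [35, 1, 16]
  queue [2] -> pop 2, enqueue [15], visited so far: [35, 1, 16, 2]
  queue [15] -> pop 15, enqueue [none], visited so far: [35, 1, 16, 2, 15]
Result: [35, 1, 16, 2, 15]


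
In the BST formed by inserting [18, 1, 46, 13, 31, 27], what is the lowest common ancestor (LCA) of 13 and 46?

Tree insertion order: [18, 1, 46, 13, 31, 27]
Tree (level-order array): [18, 1, 46, None, 13, 31, None, None, None, 27]
In a BST, the LCA of p=13, q=46 is the first node v on the
root-to-leaf path with p <= v <= q (go left if both < v, right if both > v).
Walk from root:
  at 18: 13 <= 18 <= 46, this is the LCA
LCA = 18
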